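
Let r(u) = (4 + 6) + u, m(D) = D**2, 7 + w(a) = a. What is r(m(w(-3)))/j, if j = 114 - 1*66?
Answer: 55/24 ≈ 2.2917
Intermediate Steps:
w(a) = -7 + a
j = 48 (j = 114 - 66 = 48)
r(u) = 10 + u
r(m(w(-3)))/j = (10 + (-7 - 3)**2)/48 = (10 + (-10)**2)*(1/48) = (10 + 100)*(1/48) = 110*(1/48) = 55/24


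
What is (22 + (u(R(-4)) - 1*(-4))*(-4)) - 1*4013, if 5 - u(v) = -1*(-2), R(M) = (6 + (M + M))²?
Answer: -4019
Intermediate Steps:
R(M) = (6 + 2*M)²
u(v) = 3 (u(v) = 5 - (-1)*(-2) = 5 - 1*2 = 5 - 2 = 3)
(22 + (u(R(-4)) - 1*(-4))*(-4)) - 1*4013 = (22 + (3 - 1*(-4))*(-4)) - 1*4013 = (22 + (3 + 4)*(-4)) - 4013 = (22 + 7*(-4)) - 4013 = (22 - 28) - 4013 = -6 - 4013 = -4019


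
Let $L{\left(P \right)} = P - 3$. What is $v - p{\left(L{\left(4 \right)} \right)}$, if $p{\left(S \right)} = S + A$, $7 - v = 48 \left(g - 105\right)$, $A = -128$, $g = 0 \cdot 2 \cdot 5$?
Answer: $5174$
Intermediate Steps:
$g = 0$ ($g = 0 \cdot 5 = 0$)
$L{\left(P \right)} = -3 + P$
$v = 5047$ ($v = 7 - 48 \left(0 - 105\right) = 7 - 48 \left(-105\right) = 7 - -5040 = 7 + 5040 = 5047$)
$p{\left(S \right)} = -128 + S$ ($p{\left(S \right)} = S - 128 = -128 + S$)
$v - p{\left(L{\left(4 \right)} \right)} = 5047 - \left(-128 + \left(-3 + 4\right)\right) = 5047 - \left(-128 + 1\right) = 5047 - -127 = 5047 + 127 = 5174$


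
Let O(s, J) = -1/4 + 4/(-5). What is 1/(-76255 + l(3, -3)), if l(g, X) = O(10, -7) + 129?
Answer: -20/1522541 ≈ -1.3136e-5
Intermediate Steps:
O(s, J) = -21/20 (O(s, J) = -1*¼ + 4*(-⅕) = -¼ - ⅘ = -21/20)
l(g, X) = 2559/20 (l(g, X) = -21/20 + 129 = 2559/20)
1/(-76255 + l(3, -3)) = 1/(-76255 + 2559/20) = 1/(-1522541/20) = -20/1522541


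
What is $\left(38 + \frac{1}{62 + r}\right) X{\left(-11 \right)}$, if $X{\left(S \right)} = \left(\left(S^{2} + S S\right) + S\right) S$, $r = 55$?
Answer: $- \frac{3766609}{39} \approx -96580.0$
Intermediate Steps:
$X{\left(S \right)} = S \left(S + 2 S^{2}\right)$ ($X{\left(S \right)} = \left(\left(S^{2} + S^{2}\right) + S\right) S = \left(2 S^{2} + S\right) S = \left(S + 2 S^{2}\right) S = S \left(S + 2 S^{2}\right)$)
$\left(38 + \frac{1}{62 + r}\right) X{\left(-11 \right)} = \left(38 + \frac{1}{62 + 55}\right) \left(-11\right)^{2} \left(1 + 2 \left(-11\right)\right) = \left(38 + \frac{1}{117}\right) 121 \left(1 - 22\right) = \left(38 + \frac{1}{117}\right) 121 \left(-21\right) = \frac{4447}{117} \left(-2541\right) = - \frac{3766609}{39}$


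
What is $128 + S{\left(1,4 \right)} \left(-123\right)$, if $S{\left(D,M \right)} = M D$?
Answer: $-364$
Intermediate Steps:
$S{\left(D,M \right)} = D M$
$128 + S{\left(1,4 \right)} \left(-123\right) = 128 + 1 \cdot 4 \left(-123\right) = 128 + 4 \left(-123\right) = 128 - 492 = -364$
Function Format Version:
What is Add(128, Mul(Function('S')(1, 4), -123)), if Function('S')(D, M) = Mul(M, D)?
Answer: -364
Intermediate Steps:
Function('S')(D, M) = Mul(D, M)
Add(128, Mul(Function('S')(1, 4), -123)) = Add(128, Mul(Mul(1, 4), -123)) = Add(128, Mul(4, -123)) = Add(128, -492) = -364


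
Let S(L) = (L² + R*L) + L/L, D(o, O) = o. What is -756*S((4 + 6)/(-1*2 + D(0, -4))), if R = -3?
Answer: -30996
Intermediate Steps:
S(L) = 1 + L² - 3*L (S(L) = (L² - 3*L) + L/L = (L² - 3*L) + 1 = 1 + L² - 3*L)
-756*S((4 + 6)/(-1*2 + D(0, -4))) = -756*(1 + ((4 + 6)/(-1*2 + 0))² - 3*(4 + 6)/(-1*2 + 0)) = -756*(1 + (10/(-2 + 0))² - 30/(-2 + 0)) = -756*(1 + (10/(-2))² - 30/(-2)) = -756*(1 + (10*(-½))² - 30*(-1)/2) = -756*(1 + (-5)² - 3*(-5)) = -756*(1 + 25 + 15) = -756*41 = -30996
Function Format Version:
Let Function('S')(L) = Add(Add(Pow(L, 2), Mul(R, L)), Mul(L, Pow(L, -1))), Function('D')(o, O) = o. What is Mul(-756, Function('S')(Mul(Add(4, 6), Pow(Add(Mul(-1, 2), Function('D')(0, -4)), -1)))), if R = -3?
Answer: -30996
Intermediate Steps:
Function('S')(L) = Add(1, Pow(L, 2), Mul(-3, L)) (Function('S')(L) = Add(Add(Pow(L, 2), Mul(-3, L)), Mul(L, Pow(L, -1))) = Add(Add(Pow(L, 2), Mul(-3, L)), 1) = Add(1, Pow(L, 2), Mul(-3, L)))
Mul(-756, Function('S')(Mul(Add(4, 6), Pow(Add(Mul(-1, 2), Function('D')(0, -4)), -1)))) = Mul(-756, Add(1, Pow(Mul(Add(4, 6), Pow(Add(Mul(-1, 2), 0), -1)), 2), Mul(-3, Mul(Add(4, 6), Pow(Add(Mul(-1, 2), 0), -1))))) = Mul(-756, Add(1, Pow(Mul(10, Pow(Add(-2, 0), -1)), 2), Mul(-3, Mul(10, Pow(Add(-2, 0), -1))))) = Mul(-756, Add(1, Pow(Mul(10, Pow(-2, -1)), 2), Mul(-3, Mul(10, Pow(-2, -1))))) = Mul(-756, Add(1, Pow(Mul(10, Rational(-1, 2)), 2), Mul(-3, Mul(10, Rational(-1, 2))))) = Mul(-756, Add(1, Pow(-5, 2), Mul(-3, -5))) = Mul(-756, Add(1, 25, 15)) = Mul(-756, 41) = -30996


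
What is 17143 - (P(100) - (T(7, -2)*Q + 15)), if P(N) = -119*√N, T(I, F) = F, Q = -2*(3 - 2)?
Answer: 18352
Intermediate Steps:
Q = -2 (Q = -2*1 = -2)
17143 - (P(100) - (T(7, -2)*Q + 15)) = 17143 - (-119*√100 - (-2*(-2) + 15)) = 17143 - (-119*10 - (4 + 15)) = 17143 - (-1190 - 1*19) = 17143 - (-1190 - 19) = 17143 - 1*(-1209) = 17143 + 1209 = 18352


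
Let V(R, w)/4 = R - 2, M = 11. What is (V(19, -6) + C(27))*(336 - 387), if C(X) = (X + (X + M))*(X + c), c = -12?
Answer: -53193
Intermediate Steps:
V(R, w) = -8 + 4*R (V(R, w) = 4*(R - 2) = 4*(-2 + R) = -8 + 4*R)
C(X) = (-12 + X)*(11 + 2*X) (C(X) = (X + (X + 11))*(X - 12) = (X + (11 + X))*(-12 + X) = (11 + 2*X)*(-12 + X) = (-12 + X)*(11 + 2*X))
(V(19, -6) + C(27))*(336 - 387) = ((-8 + 4*19) + (-132 - 13*27 + 2*27²))*(336 - 387) = ((-8 + 76) + (-132 - 351 + 2*729))*(-51) = (68 + (-132 - 351 + 1458))*(-51) = (68 + 975)*(-51) = 1043*(-51) = -53193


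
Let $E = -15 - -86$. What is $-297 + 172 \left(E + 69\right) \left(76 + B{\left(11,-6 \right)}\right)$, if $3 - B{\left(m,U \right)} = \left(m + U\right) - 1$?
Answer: $1805703$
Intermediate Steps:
$B{\left(m,U \right)} = 4 - U - m$ ($B{\left(m,U \right)} = 3 - \left(\left(m + U\right) - 1\right) = 3 - \left(\left(U + m\right) - 1\right) = 3 - \left(-1 + U + m\right) = 4 - U - m$)
$E = 71$ ($E = -15 + 86 = 71$)
$-297 + 172 \left(E + 69\right) \left(76 + B{\left(11,-6 \right)}\right) = -297 + 172 \left(71 + 69\right) \left(76 - 1\right) = -297 + 172 \cdot 140 \left(76 + \left(4 + 6 - 11\right)\right) = -297 + 172 \cdot 140 \left(76 - 1\right) = -297 + 172 \cdot 140 \cdot 75 = -297 + 172 \cdot 10500 = -297 + 1806000 = 1805703$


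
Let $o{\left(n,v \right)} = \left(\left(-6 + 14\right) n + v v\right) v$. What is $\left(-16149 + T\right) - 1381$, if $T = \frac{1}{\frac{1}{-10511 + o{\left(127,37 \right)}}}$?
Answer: $60204$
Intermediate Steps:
$o{\left(n,v \right)} = v \left(v^{2} + 8 n\right)$ ($o{\left(n,v \right)} = \left(8 n + v^{2}\right) v = \left(v^{2} + 8 n\right) v = v \left(v^{2} + 8 n\right)$)
$T = 77734$ ($T = \frac{1}{\frac{1}{-10511 + 37 \left(37^{2} + 8 \cdot 127\right)}} = \frac{1}{\frac{1}{-10511 + 37 \left(1369 + 1016\right)}} = \frac{1}{\frac{1}{-10511 + 37 \cdot 2385}} = \frac{1}{\frac{1}{-10511 + 88245}} = \frac{1}{\frac{1}{77734}} = 77734$)
$\left(-16149 + T\right) - 1381 = \left(-16149 + 77734\right) - 1381 = 61585 - 1381 = 60204$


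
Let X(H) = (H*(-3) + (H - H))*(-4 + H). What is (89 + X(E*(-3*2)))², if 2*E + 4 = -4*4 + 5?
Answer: 29658916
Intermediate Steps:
E = -15/2 (E = -2 + (-4*4 + 5)/2 = -2 + (-16 + 5)/2 = -2 + (½)*(-11) = -2 - 11/2 = -15/2 ≈ -7.5000)
X(H) = -3*H*(-4 + H) (X(H) = (-3*H + 0)*(-4 + H) = (-3*H)*(-4 + H) = -3*H*(-4 + H))
(89 + X(E*(-3*2)))² = (89 + 3*(-(-45)*2/2)*(4 - (-15)*(-3*2)/2))² = (89 + 3*(-15/2*(-6))*(4 - (-15)*(-6)/2))² = (89 + 3*45*(4 - 1*45))² = (89 + 3*45*(4 - 45))² = (89 + 3*45*(-41))² = (89 - 5535)² = (-5446)² = 29658916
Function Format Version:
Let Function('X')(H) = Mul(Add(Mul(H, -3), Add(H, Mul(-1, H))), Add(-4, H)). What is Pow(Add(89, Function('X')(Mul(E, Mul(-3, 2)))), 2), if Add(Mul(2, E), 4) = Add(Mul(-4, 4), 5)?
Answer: 29658916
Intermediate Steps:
E = Rational(-15, 2) (E = Add(-2, Mul(Rational(1, 2), Add(Mul(-4, 4), 5))) = Add(-2, Mul(Rational(1, 2), Add(-16, 5))) = Add(-2, Mul(Rational(1, 2), -11)) = Add(-2, Rational(-11, 2)) = Rational(-15, 2) ≈ -7.5000)
Function('X')(H) = Mul(-3, H, Add(-4, H)) (Function('X')(H) = Mul(Add(Mul(-3, H), 0), Add(-4, H)) = Mul(Mul(-3, H), Add(-4, H)) = Mul(-3, H, Add(-4, H)))
Pow(Add(89, Function('X')(Mul(E, Mul(-3, 2)))), 2) = Pow(Add(89, Mul(3, Mul(Rational(-15, 2), Mul(-3, 2)), Add(4, Mul(-1, Mul(Rational(-15, 2), Mul(-3, 2)))))), 2) = Pow(Add(89, Mul(3, Mul(Rational(-15, 2), -6), Add(4, Mul(-1, Mul(Rational(-15, 2), -6))))), 2) = Pow(Add(89, Mul(3, 45, Add(4, Mul(-1, 45)))), 2) = Pow(Add(89, Mul(3, 45, Add(4, -45))), 2) = Pow(Add(89, Mul(3, 45, -41)), 2) = Pow(Add(89, -5535), 2) = Pow(-5446, 2) = 29658916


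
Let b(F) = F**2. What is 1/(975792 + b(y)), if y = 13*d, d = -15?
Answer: 1/1013817 ≈ 9.8637e-7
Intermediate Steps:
y = -195 (y = 13*(-15) = -195)
1/(975792 + b(y)) = 1/(975792 + (-195)**2) = 1/(975792 + 38025) = 1/1013817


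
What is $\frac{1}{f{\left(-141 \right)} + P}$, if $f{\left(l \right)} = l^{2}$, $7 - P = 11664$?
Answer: $\frac{1}{8224} \approx 0.0001216$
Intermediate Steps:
$P = -11657$ ($P = 7 - 11664 = -11657$)
$\frac{1}{f{\left(-141 \right)} + P} = \frac{1}{\left(-141\right)^{2} - 11657} = \frac{1}{19881 - 11657} = \frac{1}{8224}$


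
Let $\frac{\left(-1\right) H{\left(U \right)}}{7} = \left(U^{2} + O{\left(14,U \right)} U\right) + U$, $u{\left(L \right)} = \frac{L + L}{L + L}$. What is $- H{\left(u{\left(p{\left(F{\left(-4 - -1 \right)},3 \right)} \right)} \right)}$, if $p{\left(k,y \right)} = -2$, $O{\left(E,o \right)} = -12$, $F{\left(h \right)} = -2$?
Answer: $-70$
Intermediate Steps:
$u{\left(L \right)} = 1$ ($u{\left(L \right)} = \frac{2 L}{2 L} = 2 L \frac{1}{2 L} = 1$)
$H{\left(U \right)} = - 7 U^{2} + 77 U$ ($H{\left(U \right)} = - 7 \left(\left(U^{2} - 12 U\right) + U\right) = - 7 \left(U^{2} - 11 U\right) = - 7 U^{2} + 77 U$)
$- H{\left(u{\left(p{\left(F{\left(-4 - -1 \right)},3 \right)} \right)} \right)} = - 7 \cdot 1 \left(11 - 1\right) = - 7 \cdot 1 \cdot 10 = \left(-1\right) 70 = -70$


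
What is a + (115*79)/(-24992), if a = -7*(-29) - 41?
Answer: 4039619/24992 ≈ 161.64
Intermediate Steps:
a = 162 (a = 203 - 41 = 162)
a + (115*79)/(-24992) = 162 + (115*79)/(-24992) = 162 + 9085*(-1/24992) = 162 - 9085/24992 = 4039619/24992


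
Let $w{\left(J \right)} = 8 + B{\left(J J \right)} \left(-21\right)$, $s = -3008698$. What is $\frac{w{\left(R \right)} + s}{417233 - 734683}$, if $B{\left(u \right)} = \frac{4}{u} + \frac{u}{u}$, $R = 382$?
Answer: $\frac{54880393006}{5790446725} \approx 9.4778$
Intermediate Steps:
$B{\left(u \right)} = 1 + \frac{4}{u}$ ($B{\left(u \right)} = \frac{4}{u} + 1 = 1 + \frac{4}{u}$)
$w{\left(J \right)} = 8 - \frac{21 \left(4 + J^{2}\right)}{J^{2}}$ ($w{\left(J \right)} = 8 + \frac{4 + J J}{J J} \left(-21\right) = 8 + \frac{4 + J^{2}}{J^{2}} \left(-21\right) = 8 - \frac{21 \left(4 + J^{2}\right)}{J^{2}}$)
$\frac{w{\left(R \right)} + s}{417233 - 734683} = \frac{\left(-13 - \frac{84}{145924}\right) - 3008698}{417233 - 734683} = \frac{\left(-13 - \frac{21}{36481}\right) - 3008698}{-317450} = \left(\left(-13 - \frac{21}{36481}\right) - 3008698\right) \left(- \frac{1}{317450}\right) = \left(- \frac{474274}{36481} - 3008698\right) \left(- \frac{1}{317450}\right) = \left(- \frac{109760786012}{36481}\right) \left(- \frac{1}{317450}\right) = \frac{54880393006}{5790446725}$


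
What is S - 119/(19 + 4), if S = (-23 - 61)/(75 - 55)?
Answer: -1078/115 ≈ -9.3739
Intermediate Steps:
S = -21/5 (S = -84/20 = -84*1/20 = -21/5 ≈ -4.2000)
S - 119/(19 + 4) = -21/5 - 119/(19 + 4) = -21/5 - 119/23 = -1078/115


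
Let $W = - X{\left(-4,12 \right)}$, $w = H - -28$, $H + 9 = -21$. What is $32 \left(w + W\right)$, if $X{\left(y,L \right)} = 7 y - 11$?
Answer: $1184$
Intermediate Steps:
$H = -30$ ($H = -9 - 21 = -30$)
$X{\left(y,L \right)} = -11 + 7 y$
$w = -2$ ($w = -30 - -28 = -30 + 28 = -2$)
$W = 39$ ($W = - (-11 + 7 \left(-4\right)) = - (-11 - 28) = \left(-1\right) \left(-39\right) = 39$)
$32 \left(w + W\right) = 32 \left(-2 + 39\right) = 32 \cdot 37 = 1184$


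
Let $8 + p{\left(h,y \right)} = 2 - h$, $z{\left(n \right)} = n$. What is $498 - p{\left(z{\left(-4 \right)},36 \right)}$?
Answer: $500$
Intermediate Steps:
$p{\left(h,y \right)} = -6 - h$ ($p{\left(h,y \right)} = -8 - \left(-2 + h\right) = -6 - h$)
$498 - p{\left(z{\left(-4 \right)},36 \right)} = 498 - \left(-6 - -4\right) = 498 - \left(-6 + 4\right) = 498 - -2 = 498 + 2 = 500$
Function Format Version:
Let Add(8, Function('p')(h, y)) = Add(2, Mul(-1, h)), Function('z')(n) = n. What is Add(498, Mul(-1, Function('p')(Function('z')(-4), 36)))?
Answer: 500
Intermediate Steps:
Function('p')(h, y) = Add(-6, Mul(-1, h)) (Function('p')(h, y) = Add(-8, Add(2, Mul(-1, h))) = Add(-6, Mul(-1, h)))
Add(498, Mul(-1, Function('p')(Function('z')(-4), 36))) = Add(498, Mul(-1, Add(-6, Mul(-1, -4)))) = Add(498, Mul(-1, Add(-6, 4))) = Add(498, Mul(-1, -2)) = Add(498, 2) = 500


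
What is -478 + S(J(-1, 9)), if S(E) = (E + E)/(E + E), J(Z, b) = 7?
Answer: -477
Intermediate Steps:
S(E) = 1 (S(E) = (2*E)/((2*E)) = (2*E)*(1/(2*E)) = 1)
-478 + S(J(-1, 9)) = -478 + 1 = -477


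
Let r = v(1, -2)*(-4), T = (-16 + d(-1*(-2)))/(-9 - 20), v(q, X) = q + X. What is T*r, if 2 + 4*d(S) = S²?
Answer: 62/29 ≈ 2.1379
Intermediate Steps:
v(q, X) = X + q
d(S) = -½ + S²/4
T = 31/58 (T = (-16 + (-½ + (-1*(-2))²/4))/(-9 - 20) = (-16 + (-½ + (¼)*2²))/(-29) = (-16 + (-½ + (¼)*4))*(-1/29) = (-16 + (-½ + 1))*(-1/29) = (-16 + ½)*(-1/29) = -31/2*(-1/29) = 31/58 ≈ 0.53448)
r = 4 (r = (-2 + 1)*(-4) = -1*(-4) = 4)
T*r = (31/58)*4 = 62/29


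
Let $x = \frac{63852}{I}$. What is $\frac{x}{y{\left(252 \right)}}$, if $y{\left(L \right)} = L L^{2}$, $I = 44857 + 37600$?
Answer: $\frac{5321}{109963335888} \approx 4.8389 \cdot 10^{-8}$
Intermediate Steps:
$I = 82457$
$y{\left(L \right)} = L^{3}$
$x = \frac{63852}{82457} \approx 0.77437$
$\frac{x}{y{\left(252 \right)}} = \frac{63852}{82457 \cdot 252^{3}} = \frac{63852}{82457 \cdot 16003008} = \frac{63852}{82457} \cdot \frac{1}{16003008} = \frac{5321}{109963335888}$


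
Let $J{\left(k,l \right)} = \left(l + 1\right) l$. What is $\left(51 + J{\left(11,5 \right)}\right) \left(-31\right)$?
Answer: $-2511$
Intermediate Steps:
$J{\left(k,l \right)} = l \left(1 + l\right)$ ($J{\left(k,l \right)} = \left(1 + l\right) l = l \left(1 + l\right)$)
$\left(51 + J{\left(11,5 \right)}\right) \left(-31\right) = \left(51 + 5 \left(1 + 5\right)\right) \left(-31\right) = \left(51 + 5 \cdot 6\right) \left(-31\right) = \left(51 + 30\right) \left(-31\right) = 81 \left(-31\right) = -2511$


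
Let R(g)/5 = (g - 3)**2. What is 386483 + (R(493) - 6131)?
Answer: 1580852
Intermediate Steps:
R(g) = 5*(-3 + g)**2 (R(g) = 5*(g - 3)**2 = 5*(-3 + g)**2)
386483 + (R(493) - 6131) = 386483 + (5*(-3 + 493)**2 - 6131) = 386483 + (5*490**2 - 6131) = 386483 + (5*240100 - 6131) = 386483 + (1200500 - 6131) = 386483 + 1194369 = 1580852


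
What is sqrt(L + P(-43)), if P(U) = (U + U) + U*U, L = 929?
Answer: 2*sqrt(673) ≈ 51.884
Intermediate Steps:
P(U) = U**2 + 2*U (P(U) = 2*U + U**2 = U**2 + 2*U)
sqrt(L + P(-43)) = sqrt(929 - 43*(2 - 43)) = sqrt(929 - 43*(-41)) = sqrt(929 + 1763) = sqrt(2692) = 2*sqrt(673)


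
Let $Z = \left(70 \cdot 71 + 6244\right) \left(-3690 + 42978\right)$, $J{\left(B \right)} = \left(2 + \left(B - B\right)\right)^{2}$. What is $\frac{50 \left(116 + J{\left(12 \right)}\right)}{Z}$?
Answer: $\frac{125}{9178659} \approx 1.3619 \cdot 10^{-5}$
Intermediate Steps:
$J{\left(B \right)} = 4$ ($J{\left(B \right)} = \left(2 + 0\right)^{2} = 2^{2} = 4$)
$Z = 440575632$ ($Z = \left(4970 + 6244\right) 39288 = 11214 \cdot 39288 = 440575632$)
$\frac{50 \left(116 + J{\left(12 \right)}\right)}{Z} = \frac{50 \left(116 + 4\right)}{440575632} = 50 \cdot 120 \cdot \frac{1}{440575632} = 6000 \cdot \frac{1}{440575632} = \frac{125}{9178659}$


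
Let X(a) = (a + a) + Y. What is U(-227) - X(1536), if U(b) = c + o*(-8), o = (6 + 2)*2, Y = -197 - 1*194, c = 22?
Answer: -2787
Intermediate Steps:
Y = -391 (Y = -197 - 194 = -391)
o = 16 (o = 8*2 = 16)
U(b) = -106 (U(b) = 22 + 16*(-8) = 22 - 128 = -106)
X(a) = -391 + 2*a (X(a) = (a + a) - 391 = 2*a - 391 = -391 + 2*a)
U(-227) - X(1536) = -106 - (-391 + 2*1536) = -106 - (-391 + 3072) = -106 - 1*2681 = -106 - 2681 = -2787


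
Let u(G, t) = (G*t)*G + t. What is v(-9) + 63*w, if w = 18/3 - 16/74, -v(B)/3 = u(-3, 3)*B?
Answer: 43452/37 ≈ 1174.4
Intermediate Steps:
u(G, t) = t + t*G² (u(G, t) = t*G² + t = t + t*G²)
v(B) = -90*B (v(B) = -3*3*(1 + (-3)²)*B = -3*3*(1 + 9)*B = -3*3*10*B = -90*B)
w = 214/37 (w = 18*(⅓) - 16*1/74 = 6 - 8/37 = 214/37 ≈ 5.7838)
v(-9) + 63*w = -90*(-9) + 63*(214/37) = 810 + 13482/37 = 43452/37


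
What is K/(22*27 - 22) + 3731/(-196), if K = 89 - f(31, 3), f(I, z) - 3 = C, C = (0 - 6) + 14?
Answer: -5821/308 ≈ -18.899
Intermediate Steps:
C = 8 (C = -6 + 14 = 8)
f(I, z) = 11 (f(I, z) = 3 + 8 = 11)
K = 78 (K = 89 - 1*11 = 89 - 11 = 78)
K/(22*27 - 22) + 3731/(-196) = 78/(22*27 - 22) + 3731/(-196) = 78/(594 - 22) + 3731*(-1/196) = 78/572 - 533/28 = 78*(1/572) - 533/28 = 3/22 - 533/28 = -5821/308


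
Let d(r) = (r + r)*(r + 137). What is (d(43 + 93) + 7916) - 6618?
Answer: 75554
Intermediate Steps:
d(r) = 2*r*(137 + r) (d(r) = (2*r)*(137 + r) = 2*r*(137 + r))
(d(43 + 93) + 7916) - 6618 = (2*(43 + 93)*(137 + (43 + 93)) + 7916) - 6618 = (2*136*(137 + 136) + 7916) - 6618 = (2*136*273 + 7916) - 6618 = (74256 + 7916) - 6618 = 82172 - 6618 = 75554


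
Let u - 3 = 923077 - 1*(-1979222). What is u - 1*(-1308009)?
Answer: 4210311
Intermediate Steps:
u = 2902302 (u = 3 + (923077 - 1*(-1979222)) = 3 + (923077 + 1979222) = 3 + 2902299 = 2902302)
u - 1*(-1308009) = 2902302 - 1*(-1308009) = 2902302 + 1308009 = 4210311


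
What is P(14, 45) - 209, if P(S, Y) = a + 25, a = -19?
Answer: -203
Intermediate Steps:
P(S, Y) = 6 (P(S, Y) = -19 + 25 = 6)
P(14, 45) - 209 = 6 - 209 = -203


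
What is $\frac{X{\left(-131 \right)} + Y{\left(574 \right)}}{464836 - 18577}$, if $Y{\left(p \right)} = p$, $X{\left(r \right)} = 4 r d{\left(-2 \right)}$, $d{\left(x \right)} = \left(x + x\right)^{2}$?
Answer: $- \frac{710}{40569} \approx -0.017501$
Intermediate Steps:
$d{\left(x \right)} = 4 x^{2}$ ($d{\left(x \right)} = \left(2 x\right)^{2} = 4 x^{2}$)
$X{\left(r \right)} = 64 r$ ($X{\left(r \right)} = 4 r 4 \left(-2\right)^{2} = 4 r 4 \cdot 4 = 4 r 16 = 64 r$)
$\frac{X{\left(-131 \right)} + Y{\left(574 \right)}}{464836 - 18577} = \frac{64 \left(-131\right) + 574}{464836 - 18577} = \frac{-8384 + 574}{446259} = \left(-7810\right) \frac{1}{446259} = - \frac{710}{40569}$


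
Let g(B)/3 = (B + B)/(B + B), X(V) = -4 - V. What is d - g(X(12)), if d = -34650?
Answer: -34653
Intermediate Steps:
g(B) = 3 (g(B) = 3*((B + B)/(B + B)) = 3*((2*B)/((2*B))) = 3*((2*B)*(1/(2*B))) = 3*1 = 3)
d - g(X(12)) = -34650 - 1*3 = -34650 - 3 = -34653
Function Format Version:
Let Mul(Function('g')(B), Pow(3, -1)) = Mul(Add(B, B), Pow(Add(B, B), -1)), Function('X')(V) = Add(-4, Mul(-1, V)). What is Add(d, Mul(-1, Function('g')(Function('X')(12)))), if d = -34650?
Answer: -34653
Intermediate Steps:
Function('g')(B) = 3 (Function('g')(B) = Mul(3, Mul(Add(B, B), Pow(Add(B, B), -1))) = Mul(3, Mul(Mul(2, B), Pow(Mul(2, B), -1))) = Mul(3, Mul(Mul(2, B), Mul(Rational(1, 2), Pow(B, -1)))) = Mul(3, 1) = 3)
Add(d, Mul(-1, Function('g')(Function('X')(12)))) = Add(-34650, Mul(-1, 3)) = Add(-34650, -3) = -34653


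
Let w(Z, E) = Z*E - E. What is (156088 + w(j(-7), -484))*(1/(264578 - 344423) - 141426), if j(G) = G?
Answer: -120419583266744/5323 ≈ -2.2623e+10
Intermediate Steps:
w(Z, E) = -E + E*Z (w(Z, E) = E*Z - E = -E + E*Z)
(156088 + w(j(-7), -484))*(1/(264578 - 344423) - 141426) = (156088 - 484*(-1 - 7))*(1/(264578 - 344423) - 141426) = (156088 - 484*(-8))*(1/(-79845) - 141426) = (156088 + 3872)*(-1/79845 - 141426) = 159960*(-11292158971/79845) = -120419583266744/5323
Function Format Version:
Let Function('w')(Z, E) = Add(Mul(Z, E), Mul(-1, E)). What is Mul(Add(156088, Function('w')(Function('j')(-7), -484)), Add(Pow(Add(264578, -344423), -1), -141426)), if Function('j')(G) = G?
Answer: Rational(-120419583266744, 5323) ≈ -2.2623e+10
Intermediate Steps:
Function('w')(Z, E) = Add(Mul(-1, E), Mul(E, Z)) (Function('w')(Z, E) = Add(Mul(E, Z), Mul(-1, E)) = Add(Mul(-1, E), Mul(E, Z)))
Mul(Add(156088, Function('w')(Function('j')(-7), -484)), Add(Pow(Add(264578, -344423), -1), -141426)) = Mul(Add(156088, Mul(-484, Add(-1, -7))), Add(Pow(Add(264578, -344423), -1), -141426)) = Mul(Add(156088, Mul(-484, -8)), Add(Pow(-79845, -1), -141426)) = Mul(Add(156088, 3872), Add(Rational(-1, 79845), -141426)) = Mul(159960, Rational(-11292158971, 79845)) = Rational(-120419583266744, 5323)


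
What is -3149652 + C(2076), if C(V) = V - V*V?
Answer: -7457352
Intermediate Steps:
C(V) = V - V**2
-3149652 + C(2076) = -3149652 + 2076*(1 - 1*2076) = -3149652 + 2076*(1 - 2076) = -3149652 + 2076*(-2075) = -3149652 - 4307700 = -7457352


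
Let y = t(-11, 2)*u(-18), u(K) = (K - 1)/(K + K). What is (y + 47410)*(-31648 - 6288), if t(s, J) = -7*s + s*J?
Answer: -16196822620/9 ≈ -1.7996e+9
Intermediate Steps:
t(s, J) = -7*s + J*s
u(K) = (-1 + K)/(2*K) (u(K) = (-1 + K)/((2*K)) = (-1 + K)*(1/(2*K)) = (-1 + K)/(2*K))
y = 1045/36 (y = (-11*(-7 + 2))*((½)*(-1 - 18)/(-18)) = (-11*(-5))*((½)*(-1/18)*(-19)) = 55*(19/36) = 1045/36 ≈ 29.028)
(y + 47410)*(-31648 - 6288) = (1045/36 + 47410)*(-31648 - 6288) = (1707805/36)*(-37936) = -16196822620/9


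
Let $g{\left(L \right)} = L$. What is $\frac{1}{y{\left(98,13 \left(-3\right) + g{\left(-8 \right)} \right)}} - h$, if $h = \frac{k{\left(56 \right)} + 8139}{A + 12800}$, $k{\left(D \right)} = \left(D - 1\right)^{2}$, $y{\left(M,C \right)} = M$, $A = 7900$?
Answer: $- \frac{268343}{507150} \approx -0.52912$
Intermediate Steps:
$k{\left(D \right)} = \left(-1 + D\right)^{2}$
$h = \frac{2791}{5175}$ ($h = \frac{\left(-1 + 56\right)^{2} + 8139}{7900 + 12800} = \frac{55^{2} + 8139}{20700} = \left(3025 + 8139\right) \frac{1}{20700} = 11164 \cdot \frac{1}{20700} = \frac{2791}{5175} \approx 0.53932$)
$\frac{1}{y{\left(98,13 \left(-3\right) + g{\left(-8 \right)} \right)}} - h = \frac{1}{98} - \frac{2791}{5175} = - \frac{268343}{507150}$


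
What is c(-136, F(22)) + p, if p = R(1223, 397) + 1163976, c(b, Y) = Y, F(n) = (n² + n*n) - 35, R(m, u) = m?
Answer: 1166132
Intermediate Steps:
F(n) = -35 + 2*n² (F(n) = (n² + n²) - 35 = 2*n² - 35 = -35 + 2*n²)
p = 1165199 (p = 1223 + 1163976 = 1165199)
c(-136, F(22)) + p = (-35 + 2*22²) + 1165199 = (-35 + 2*484) + 1165199 = (-35 + 968) + 1165199 = 933 + 1165199 = 1166132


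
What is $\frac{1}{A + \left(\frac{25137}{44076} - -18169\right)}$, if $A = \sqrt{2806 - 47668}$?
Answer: $\frac{3921990128284}{71270559073353697} - \frac{215854864 i \sqrt{44862}}{71270559073353697} \approx 5.503 \cdot 10^{-5} - 6.4149 \cdot 10^{-7} i$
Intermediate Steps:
$A = i \sqrt{44862}$ ($A = \sqrt{-44862} = i \sqrt{44862} \approx 211.81 i$)
$\frac{1}{A + \left(\frac{25137}{44076} - -18169\right)} = \frac{1}{i \sqrt{44862} + \left(\frac{25137}{44076} - -18169\right)} = \frac{1}{i \sqrt{44862} + \left(25137 \cdot \frac{1}{44076} + 18169\right)} = \frac{1}{i \sqrt{44862} + \left(\frac{8379}{14692} + 18169\right)} = \frac{1}{i \sqrt{44862} + \frac{266947327}{14692}} = \frac{1}{\frac{266947327}{14692} + i \sqrt{44862}}$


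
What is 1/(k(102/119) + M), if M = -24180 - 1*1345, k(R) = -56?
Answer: -1/25581 ≈ -3.9092e-5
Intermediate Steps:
M = -25525 (M = -24180 - 1345 = -25525)
1/(k(102/119) + M) = 1/(-56 - 25525) = 1/(-25581) = -1/25581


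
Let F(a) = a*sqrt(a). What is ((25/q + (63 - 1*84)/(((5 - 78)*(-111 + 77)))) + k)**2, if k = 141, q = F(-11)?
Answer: 162988684130711/8199391244 + 8748525*I*sqrt(11)/150161 ≈ 19878.0 + 193.23*I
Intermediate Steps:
F(a) = a**(3/2)
q = -11*I*sqrt(11) (q = (-11)**(3/2) = -11*I*sqrt(11) ≈ -36.483*I)
((25/q + (63 - 1*84)/(((5 - 78)*(-111 + 77)))) + k)**2 = ((25/((-11*I*sqrt(11))) + (63 - 1*84)/(((5 - 78)*(-111 + 77)))) + 141)**2 = ((25*(I*sqrt(11)/121) + (63 - 84)/((-73*(-34)))) + 141)**2 = ((25*I*sqrt(11)/121 - 21/2482) + 141)**2 = ((-21/2482 + 25*I*sqrt(11)/121) + 141)**2 = (349941/2482 + 25*I*sqrt(11)/121)**2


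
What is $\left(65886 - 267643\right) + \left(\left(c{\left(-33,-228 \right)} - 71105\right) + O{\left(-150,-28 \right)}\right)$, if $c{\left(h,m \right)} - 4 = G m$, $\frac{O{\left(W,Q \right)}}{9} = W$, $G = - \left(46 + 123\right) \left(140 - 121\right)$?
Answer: $457900$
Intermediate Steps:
$G = -3211$ ($G = - 169 \cdot 19 = \left(-1\right) 3211 = -3211$)
$O{\left(W,Q \right)} = 9 W$
$c{\left(h,m \right)} = 4 - 3211 m$
$\left(65886 - 267643\right) + \left(\left(c{\left(-33,-228 \right)} - 71105\right) + O{\left(-150,-28 \right)}\right) = \left(65886 - 267643\right) + \left(\left(\left(4 - -732108\right) - 71105\right) + 9 \left(-150\right)\right) = -201757 + \left(\left(\left(4 + 732108\right) - 71105\right) - 1350\right) = -201757 + \left(\left(732112 - 71105\right) - 1350\right) = -201757 + \left(661007 - 1350\right) = -201757 + 659657 = 457900$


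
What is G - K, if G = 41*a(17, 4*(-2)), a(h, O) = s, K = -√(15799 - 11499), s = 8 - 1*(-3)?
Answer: 451 + 10*√43 ≈ 516.57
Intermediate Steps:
s = 11 (s = 8 + 3 = 11)
K = -10*√43 (K = -√4300 = -10*√43 ≈ -65.574)
a(h, O) = 11
G = 451 (G = 41*11 = 451)
G - K = 451 - (-10)*√43 = 451 + 10*√43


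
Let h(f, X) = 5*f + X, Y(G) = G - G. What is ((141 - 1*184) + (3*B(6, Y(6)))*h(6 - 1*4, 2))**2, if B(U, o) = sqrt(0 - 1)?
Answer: 553 - 3096*I ≈ 553.0 - 3096.0*I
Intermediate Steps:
Y(G) = 0
B(U, o) = I (B(U, o) = sqrt(-1) = I)
h(f, X) = X + 5*f
((141 - 1*184) + (3*B(6, Y(6)))*h(6 - 1*4, 2))**2 = ((141 - 1*184) + (3*I)*(2 + 5*(6 - 1*4)))**2 = ((141 - 184) + (3*I)*(2 + 5*(6 - 4)))**2 = (-43 + (3*I)*(2 + 5*2))**2 = (-43 + (3*I)*(2 + 10))**2 = (-43 + (3*I)*12)**2 = (-43 + 36*I)**2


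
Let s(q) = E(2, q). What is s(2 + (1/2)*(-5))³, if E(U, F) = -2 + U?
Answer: 0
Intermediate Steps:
s(q) = 0 (s(q) = -2 + 2 = 0)
s(2 + (1/2)*(-5))³ = 0³ = 0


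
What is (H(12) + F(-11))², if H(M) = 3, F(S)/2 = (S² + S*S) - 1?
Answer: 235225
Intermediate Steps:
F(S) = -2 + 4*S² (F(S) = 2*((S² + S*S) - 1) = 2*((S² + S²) - 1) = 2*(2*S² - 1) = 2*(-1 + 2*S²) = -2 + 4*S²)
(H(12) + F(-11))² = (3 + (-2 + 4*(-11)²))² = (3 + (-2 + 4*121))² = (3 + (-2 + 484))² = (3 + 482)² = 485² = 235225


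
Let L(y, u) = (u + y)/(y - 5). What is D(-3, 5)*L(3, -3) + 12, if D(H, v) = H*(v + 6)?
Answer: 12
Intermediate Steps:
L(y, u) = (u + y)/(-5 + y)
D(H, v) = H*(6 + v)
D(-3, 5)*L(3, -3) + 12 = (-3*(6 + 5))*((-3 + 3)/(-5 + 3)) + 12 = (-3*11)*(0/(-2)) + 12 = -(-33)*0/2 + 12 = -33*0 + 12 = 0 + 12 = 12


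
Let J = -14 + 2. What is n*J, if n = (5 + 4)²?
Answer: -972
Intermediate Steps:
n = 81 (n = 9² = 81)
J = -12
n*J = 81*(-12) = -972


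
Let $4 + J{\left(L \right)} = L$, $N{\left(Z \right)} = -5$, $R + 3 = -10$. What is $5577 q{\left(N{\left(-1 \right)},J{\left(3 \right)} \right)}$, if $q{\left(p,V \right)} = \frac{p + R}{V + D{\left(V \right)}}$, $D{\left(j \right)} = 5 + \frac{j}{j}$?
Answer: $- \frac{100386}{5} \approx -20077.0$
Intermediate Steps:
$R = -13$ ($R = -3 - 10 = -13$)
$J{\left(L \right)} = -4 + L$
$D{\left(j \right)} = 6$ ($D{\left(j \right)} = 5 + 1 = 6$)
$q{\left(p,V \right)} = \frac{-13 + p}{6 + V}$ ($q{\left(p,V \right)} = \frac{p - 13}{V + 6} = \frac{-13 + p}{6 + V}$)
$5577 q{\left(N{\left(-1 \right)},J{\left(3 \right)} \right)} = 5577 \frac{-13 - 5}{6 + \left(-4 + 3\right)} = 5577 \frac{1}{6 - 1} \left(-18\right) = 5577 \cdot \frac{1}{5} \left(-18\right) = 5577 \left(- \frac{18}{5}\right) = - \frac{100386}{5}$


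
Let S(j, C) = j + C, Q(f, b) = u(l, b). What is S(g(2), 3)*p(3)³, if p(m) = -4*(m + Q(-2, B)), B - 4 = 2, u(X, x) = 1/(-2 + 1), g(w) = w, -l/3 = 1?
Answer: -2560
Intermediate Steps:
l = -3 (l = -3*1 = -3)
u(X, x) = -1 (u(X, x) = 1/(-1) = -1)
B = 6 (B = 4 + 2 = 6)
Q(f, b) = -1
p(m) = 4 - 4*m (p(m) = -4*(m - 1) = -4*(-1 + m) = 4 - 4*m)
S(j, C) = C + j
S(g(2), 3)*p(3)³ = (3 + 2)*(4 - 4*3)³ = 5*(4 - 12)³ = 5*(-8)³ = 5*(-512) = -2560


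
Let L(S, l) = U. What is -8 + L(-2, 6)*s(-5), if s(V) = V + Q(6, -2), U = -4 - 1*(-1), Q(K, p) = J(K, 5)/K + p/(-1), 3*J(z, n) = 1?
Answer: ⅚ ≈ 0.83333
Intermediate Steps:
J(z, n) = ⅓ (J(z, n) = (⅓)*1 = ⅓)
Q(K, p) = -p + 1/(3*K) (Q(K, p) = 1/(3*K) + p/(-1) = 1/(3*K) + p*(-1) = 1/(3*K) - p = -p + 1/(3*K))
U = -3 (U = -4 + 1 = -3)
L(S, l) = -3
s(V) = 37/18 + V (s(V) = V + (-1*(-2) + (⅓)/6) = V + (2 + (⅓)*(⅙)) = V + (2 + 1/18) = V + 37/18 = 37/18 + V)
-8 + L(-2, 6)*s(-5) = -8 - 3*(37/18 - 5) = -8 - 3*(-53/18) = -8 + 53/6 = ⅚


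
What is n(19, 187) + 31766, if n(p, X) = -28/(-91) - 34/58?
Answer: 11975677/377 ≈ 31766.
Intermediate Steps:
n(p, X) = -105/377 (n(p, X) = -28*(-1/91) - 34*1/58 = 4/13 - 17/29 = -105/377)
n(19, 187) + 31766 = -105/377 + 31766 = 11975677/377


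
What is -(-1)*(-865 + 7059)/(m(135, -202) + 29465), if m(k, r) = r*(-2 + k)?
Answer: 6194/2599 ≈ 2.3832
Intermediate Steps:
-(-1)*(-865 + 7059)/(m(135, -202) + 29465) = -(-1)*(-865 + 7059)/(-202*(-2 + 135) + 29465) = -(-1)*6194/(-202*133 + 29465) = -(-1)*6194/(-26866 + 29465) = -(-1)*6194/2599 = -1*(-6194/2599) = 6194/2599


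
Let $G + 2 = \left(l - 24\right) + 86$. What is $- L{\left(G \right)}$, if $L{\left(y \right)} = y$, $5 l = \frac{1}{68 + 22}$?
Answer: $- \frac{27001}{450} \approx -60.002$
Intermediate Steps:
$l = \frac{1}{450}$ ($l = \frac{1}{5 \left(68 + 22\right)} = \frac{1}{5 \cdot 90} = \frac{1}{5} \cdot \frac{1}{90} = \frac{1}{450} \approx 0.0022222$)
$G = \frac{27001}{450}$ ($G = -2 + \left(\left(\frac{1}{450} - 24\right) + 86\right) = -2 + \left(- \frac{10799}{450} + 86\right) = -2 + \frac{27901}{450} = \frac{27001}{450} \approx 60.002$)
$- L{\left(G \right)} = \left(-1\right) \frac{27001}{450} = - \frac{27001}{450}$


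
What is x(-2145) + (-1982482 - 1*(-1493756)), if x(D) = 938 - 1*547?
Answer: -488335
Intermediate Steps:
x(D) = 391 (x(D) = 938 - 547 = 391)
x(-2145) + (-1982482 - 1*(-1493756)) = 391 + (-1982482 - 1*(-1493756)) = 391 + (-1982482 + 1493756) = 391 - 488726 = -488335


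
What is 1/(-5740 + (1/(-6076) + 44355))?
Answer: 6076/234624739 ≈ 2.5897e-5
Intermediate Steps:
1/(-5740 + (1/(-6076) + 44355)) = 1/(-5740 + (-1/6076 + 44355)) = 1/(-5740 + 269500979/6076) = 1/(234624739/6076) = 6076/234624739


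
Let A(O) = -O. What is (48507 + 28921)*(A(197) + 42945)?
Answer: 3309892144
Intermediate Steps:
(48507 + 28921)*(A(197) + 42945) = (48507 + 28921)*(-1*197 + 42945) = 77428*(-197 + 42945) = 77428*42748 = 3309892144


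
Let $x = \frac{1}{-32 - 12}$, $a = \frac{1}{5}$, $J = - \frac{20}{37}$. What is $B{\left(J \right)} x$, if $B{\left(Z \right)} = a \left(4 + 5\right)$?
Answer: $- \frac{9}{220} \approx -0.040909$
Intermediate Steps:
$J = - \frac{20}{37}$ ($J = \left(-20\right) \frac{1}{37} = - \frac{20}{37} \approx -0.54054$)
$a = \frac{1}{5} \approx 0.2$
$x = - \frac{1}{44}$ ($x = \frac{1}{-44} = - \frac{1}{44} \approx -0.022727$)
$B{\left(Z \right)} = \frac{9}{5}$ ($B{\left(Z \right)} = \frac{4 + 5}{5} = \frac{1}{5} \cdot 9 = \frac{9}{5}$)
$B{\left(J \right)} x = \frac{9}{5} \left(- \frac{1}{44}\right) = - \frac{9}{220}$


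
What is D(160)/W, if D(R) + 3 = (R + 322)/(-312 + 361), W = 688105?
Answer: 67/6743429 ≈ 9.9356e-6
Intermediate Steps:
D(R) = 25/7 + R/49 (D(R) = -3 + (R + 322)/(-312 + 361) = -3 + (322 + R)/49 = -3 + (322 + R)*(1/49) = -3 + (46/7 + R/49) = 25/7 + R/49)
D(160)/W = (25/7 + (1/49)*160)/688105 = (25/7 + 160/49)*(1/688105) = (335/49)*(1/688105) = 67/6743429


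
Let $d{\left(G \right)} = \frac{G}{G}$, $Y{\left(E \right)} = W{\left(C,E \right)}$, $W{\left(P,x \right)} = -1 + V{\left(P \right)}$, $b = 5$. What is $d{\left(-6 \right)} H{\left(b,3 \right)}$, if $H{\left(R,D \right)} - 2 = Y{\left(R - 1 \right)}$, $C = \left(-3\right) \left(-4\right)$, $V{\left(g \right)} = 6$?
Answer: $7$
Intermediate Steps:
$C = 12$
$W{\left(P,x \right)} = 5$ ($W{\left(P,x \right)} = -1 + 6 = 5$)
$Y{\left(E \right)} = 5$
$H{\left(R,D \right)} = 7$ ($H{\left(R,D \right)} = 2 + 5 = 7$)
$d{\left(G \right)} = 1$
$d{\left(-6 \right)} H{\left(b,3 \right)} = 1 \cdot 7 = 7$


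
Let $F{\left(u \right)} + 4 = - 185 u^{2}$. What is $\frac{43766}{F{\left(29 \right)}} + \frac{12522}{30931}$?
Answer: $\frac{594559312}{4812523359} \approx 0.12354$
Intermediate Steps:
$F{\left(u \right)} = -4 - 185 u^{2}$
$\frac{43766}{F{\left(29 \right)}} + \frac{12522}{30931} = \frac{43766}{-4 - 185 \cdot 29^{2}} + \frac{12522}{30931} = \frac{43766}{-4 - 155585} + 12522 \cdot \frac{1}{30931} = \frac{43766}{-4 - 155585} + \frac{12522}{30931} = \frac{43766}{-155589} + \frac{12522}{30931} = 43766 \left(- \frac{1}{155589}\right) + \frac{12522}{30931} = - \frac{43766}{155589} + \frac{12522}{30931} = \frac{594559312}{4812523359}$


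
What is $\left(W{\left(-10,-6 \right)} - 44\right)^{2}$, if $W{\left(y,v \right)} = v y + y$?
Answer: $36$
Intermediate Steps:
$W{\left(y,v \right)} = y + v y$
$\left(W{\left(-10,-6 \right)} - 44\right)^{2} = \left(- 10 \left(1 - 6\right) - 44\right)^{2} = \left(\left(-10\right) \left(-5\right) - 44\right)^{2} = \left(50 - 44\right)^{2} = 6^{2} = 36$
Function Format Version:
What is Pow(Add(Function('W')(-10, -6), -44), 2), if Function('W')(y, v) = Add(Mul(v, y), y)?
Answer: 36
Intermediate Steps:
Function('W')(y, v) = Add(y, Mul(v, y))
Pow(Add(Function('W')(-10, -6), -44), 2) = Pow(Add(Mul(-10, Add(1, -6)), -44), 2) = Pow(Add(Mul(-10, -5), -44), 2) = Pow(Add(50, -44), 2) = Pow(6, 2) = 36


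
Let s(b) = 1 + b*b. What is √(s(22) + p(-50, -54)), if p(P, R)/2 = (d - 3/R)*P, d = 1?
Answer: √3415/3 ≈ 19.479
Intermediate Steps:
p(P, R) = 2*P*(1 - 3/R) (p(P, R) = 2*((1 - 3/R)*P) = 2*(P*(1 - 3/R)) = 2*P*(1 - 3/R))
s(b) = 1 + b²
√(s(22) + p(-50, -54)) = √((1 + 22²) + 2*(-50)*(-3 - 54)/(-54)) = √((1 + 484) + 2*(-50)*(-1/54)*(-57)) = √(485 - 950/9) = √(3415/9) = √3415/3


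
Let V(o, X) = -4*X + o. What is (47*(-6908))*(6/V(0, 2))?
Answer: 243507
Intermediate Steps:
V(o, X) = o - 4*X
(47*(-6908))*(6/V(0, 2)) = (47*(-6908))*(6/(0 - 4*2)) = -1948056/(0 - 8) = -1948056/(-8) = -1948056*(-1)/8 = -324676*(-¾) = 243507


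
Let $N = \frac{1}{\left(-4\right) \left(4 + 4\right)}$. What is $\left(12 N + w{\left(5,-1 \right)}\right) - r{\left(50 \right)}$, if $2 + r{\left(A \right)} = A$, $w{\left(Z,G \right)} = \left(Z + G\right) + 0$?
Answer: $- \frac{355}{8} \approx -44.375$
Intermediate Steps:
$w{\left(Z,G \right)} = G + Z$ ($w{\left(Z,G \right)} = \left(G + Z\right) + 0 = G + Z$)
$r{\left(A \right)} = -2 + A$
$N = - \frac{1}{32}$ ($N = \frac{1}{\left(-4\right) 8} = \frac{1}{-32} = - \frac{1}{32} \approx -0.03125$)
$\left(12 N + w{\left(5,-1 \right)}\right) - r{\left(50 \right)} = \left(12 \left(- \frac{1}{32}\right) + \left(-1 + 5\right)\right) - \left(-2 + 50\right) = \left(- \frac{3}{8} + 4\right) - 48 = \frac{29}{8} - 48 = - \frac{355}{8}$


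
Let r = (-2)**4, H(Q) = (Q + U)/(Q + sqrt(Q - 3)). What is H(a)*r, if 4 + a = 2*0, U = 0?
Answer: 256/23 + 64*I*sqrt(7)/23 ≈ 11.13 + 7.3621*I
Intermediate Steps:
a = -4 (a = -4 + 2*0 = -4 + 0 = -4)
H(Q) = Q/(Q + sqrt(-3 + Q)) (H(Q) = (Q + 0)/(Q + sqrt(Q - 3)) = Q/(Q + sqrt(-3 + Q)))
r = 16
H(a)*r = -4/(-4 + sqrt(-3 - 4))*16 = -4/(-4 + sqrt(-7))*16 = -4/(-4 + I*sqrt(7))*16 = -64/(-4 + I*sqrt(7))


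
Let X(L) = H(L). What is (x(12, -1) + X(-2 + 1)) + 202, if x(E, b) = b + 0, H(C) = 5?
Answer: 206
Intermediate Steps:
X(L) = 5
x(E, b) = b
(x(12, -1) + X(-2 + 1)) + 202 = (-1 + 5) + 202 = 4 + 202 = 206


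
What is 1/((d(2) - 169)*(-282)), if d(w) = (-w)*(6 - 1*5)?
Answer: 1/48222 ≈ 2.0737e-5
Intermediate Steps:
d(w) = -w (d(w) = (-w)*(6 - 5) = -w*1 = -w)
1/((d(2) - 169)*(-282)) = 1/((-1*2 - 169)*(-282)) = 1/((-2 - 169)*(-282)) = 1/(-171*(-282)) = 1/48222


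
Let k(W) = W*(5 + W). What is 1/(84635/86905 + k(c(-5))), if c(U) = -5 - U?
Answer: 17381/16927 ≈ 1.0268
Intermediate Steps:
1/(84635/86905 + k(c(-5))) = 1/(84635/86905 + (-5 - 1*(-5))*(5 + (-5 - 1*(-5)))) = 1/(84635*(1/86905) + (-5 + 5)*(5 + (-5 + 5))) = 1/(16927/17381 + 0*(5 + 0)) = 1/(16927/17381 + 0*5) = 1/(16927/17381 + 0) = 1/(16927/17381) = 17381/16927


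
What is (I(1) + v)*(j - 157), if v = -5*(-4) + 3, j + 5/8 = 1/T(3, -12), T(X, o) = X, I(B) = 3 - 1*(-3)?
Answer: -109475/24 ≈ -4561.5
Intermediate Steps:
I(B) = 6 (I(B) = 3 + 3 = 6)
j = -7/24 (j = -5/8 + 1/3 = -5/8 + ⅓ = -7/24 ≈ -0.29167)
v = 23 (v = 20 + 3 = 23)
(I(1) + v)*(j - 157) = (6 + 23)*(-7/24 - 157) = 29*(-3775/24) = -109475/24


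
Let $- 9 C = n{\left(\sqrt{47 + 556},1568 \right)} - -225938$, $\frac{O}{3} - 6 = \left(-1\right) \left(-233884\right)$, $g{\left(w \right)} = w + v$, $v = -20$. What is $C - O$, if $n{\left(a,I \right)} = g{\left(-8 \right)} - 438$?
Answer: $- \frac{6540502}{9} \approx -7.2672 \cdot 10^{5}$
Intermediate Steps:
$g{\left(w \right)} = -20 + w$ ($g{\left(w \right)} = w - 20 = -20 + w$)
$n{\left(a,I \right)} = -466$ ($n{\left(a,I \right)} = \left(-20 - 8\right) - 438 = -28 - 438 = -466$)
$O = 701670$ ($O = 18 + 3 \left(\left(-1\right) \left(-233884\right)\right) = 18 + 3 \cdot 233884 = 18 + 701652 = 701670$)
$C = - \frac{225472}{9}$ ($C = - \frac{-466 - -225938}{9} = - \frac{-466 + 225938}{9} = \left(- \frac{1}{9}\right) 225472 = - \frac{225472}{9} \approx -25052.0$)
$C - O = - \frac{225472}{9} - 701670 = - \frac{6540502}{9}$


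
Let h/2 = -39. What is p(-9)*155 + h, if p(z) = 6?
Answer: 852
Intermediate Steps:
h = -78 (h = 2*(-39) = -78)
p(-9)*155 + h = 6*155 - 78 = 930 - 78 = 852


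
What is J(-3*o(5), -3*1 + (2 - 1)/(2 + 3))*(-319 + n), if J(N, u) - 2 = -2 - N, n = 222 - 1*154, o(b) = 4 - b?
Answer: 753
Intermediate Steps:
n = 68 (n = 222 - 154 = 68)
J(N, u) = -N (J(N, u) = 2 + (-2 - N) = -N)
J(-3*o(5), -3*1 + (2 - 1)/(2 + 3))*(-319 + n) = (-(-3)*(4 - 1*5))*(-319 + 68) = -(-3)*(4 - 5)*(-251) = -(-3)*(-1)*(-251) = -1*3*(-251) = -3*(-251) = 753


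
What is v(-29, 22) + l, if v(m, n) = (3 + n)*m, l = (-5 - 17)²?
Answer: -241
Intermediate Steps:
l = 484 (l = (-22)² = 484)
v(m, n) = m*(3 + n)
v(-29, 22) + l = -29*(3 + 22) + 484 = -29*25 + 484 = -725 + 484 = -241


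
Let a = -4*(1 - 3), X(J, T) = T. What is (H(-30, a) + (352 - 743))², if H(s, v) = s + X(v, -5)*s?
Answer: 73441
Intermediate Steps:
a = 8 (a = -4*(-2) = 8)
H(s, v) = -4*s (H(s, v) = s - 5*s = -4*s)
(H(-30, a) + (352 - 743))² = (-4*(-30) + (352 - 743))² = (120 - 391)² = (-271)² = 73441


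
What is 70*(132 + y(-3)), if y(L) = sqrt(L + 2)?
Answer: 9240 + 70*I ≈ 9240.0 + 70.0*I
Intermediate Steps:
y(L) = sqrt(2 + L)
70*(132 + y(-3)) = 70*(132 + sqrt(2 - 3)) = 70*(132 + sqrt(-1)) = 70*(132 + I) = 9240 + 70*I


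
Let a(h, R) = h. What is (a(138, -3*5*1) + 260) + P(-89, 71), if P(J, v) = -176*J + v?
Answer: 16133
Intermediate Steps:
P(J, v) = v - 176*J
(a(138, -3*5*1) + 260) + P(-89, 71) = (138 + 260) + (71 - 176*(-89)) = 398 + (71 + 15664) = 398 + 15735 = 16133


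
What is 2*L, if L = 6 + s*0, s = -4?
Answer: 12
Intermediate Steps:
L = 6 (L = 6 - 4*0 = 6 + 0 = 6)
2*L = 2*6 = 12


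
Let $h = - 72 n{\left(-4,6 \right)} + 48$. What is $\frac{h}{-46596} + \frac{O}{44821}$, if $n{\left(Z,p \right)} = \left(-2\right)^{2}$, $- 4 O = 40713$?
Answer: $- \frac{154502899}{696159772} \approx -0.22194$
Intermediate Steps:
$O = - \frac{40713}{4}$ ($O = \left(- \frac{1}{4}\right) 40713 = - \frac{40713}{4} \approx -10178.0$)
$n{\left(Z,p \right)} = 4$
$h = -240$ ($h = \left(-72\right) 4 + 48 = -288 + 48 = -240$)
$\frac{h}{-46596} + \frac{O}{44821} = - \frac{240}{-46596} - \frac{40713}{4 \cdot 44821} = \left(-240\right) \left(- \frac{1}{46596}\right) - \frac{40713}{179284} = \frac{20}{3883} - \frac{40713}{179284} = - \frac{154502899}{696159772}$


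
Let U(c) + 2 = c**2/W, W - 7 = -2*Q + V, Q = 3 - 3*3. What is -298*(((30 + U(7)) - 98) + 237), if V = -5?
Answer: -50809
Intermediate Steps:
Q = -6 (Q = 3 - 9 = -6)
W = 14 (W = 7 + (-2*(-6) - 5) = 7 + (12 - 5) = 7 + 7 = 14)
U(c) = -2 + c**2/14
-298*(((30 + U(7)) - 98) + 237) = -298*(((30 + (-2 + (1/14)*7**2)) - 98) + 237) = -298*(((30 + (-2 + (1/14)*49)) - 98) + 237) = -298*(((30 + (-2 + 7/2)) - 98) + 237) = -298*(((30 + 3/2) - 98) + 237) = -298*((63/2 - 98) + 237) = -298*(-133/2 + 237) = -298*341/2 = -50809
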